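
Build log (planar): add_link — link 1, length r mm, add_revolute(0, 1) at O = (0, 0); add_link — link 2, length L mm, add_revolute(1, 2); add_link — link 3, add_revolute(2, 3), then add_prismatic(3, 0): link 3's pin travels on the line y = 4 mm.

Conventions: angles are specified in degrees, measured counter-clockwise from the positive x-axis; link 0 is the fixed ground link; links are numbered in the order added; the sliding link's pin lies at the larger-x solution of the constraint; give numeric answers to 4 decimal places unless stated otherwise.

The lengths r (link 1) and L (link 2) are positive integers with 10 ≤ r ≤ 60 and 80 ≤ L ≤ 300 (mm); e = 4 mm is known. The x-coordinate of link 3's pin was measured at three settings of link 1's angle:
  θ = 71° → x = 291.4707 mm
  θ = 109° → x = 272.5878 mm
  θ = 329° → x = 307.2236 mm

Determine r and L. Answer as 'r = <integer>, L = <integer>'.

constraint per measurement: (x − r cos θ)² + (r sin θ − e)² = L²
subtracting the θ₁ and θ₂ equations cancels the r² and L² terms:
r = (x₁² − x₂²) / (2[(x₁cos θ₁ + e sin θ₁) − (x₂cos θ₂ + e sin θ₂)]) = 28.9999 → r = 29
L² = (x₁ − r cos θ₁)² + (r sin θ₁ − e)² = 80088.9811 → L = 283.0000 → L = 283
check at θ₃=329°: x = 307.2236 (printed 307.2236) ✓

r = 29, L = 283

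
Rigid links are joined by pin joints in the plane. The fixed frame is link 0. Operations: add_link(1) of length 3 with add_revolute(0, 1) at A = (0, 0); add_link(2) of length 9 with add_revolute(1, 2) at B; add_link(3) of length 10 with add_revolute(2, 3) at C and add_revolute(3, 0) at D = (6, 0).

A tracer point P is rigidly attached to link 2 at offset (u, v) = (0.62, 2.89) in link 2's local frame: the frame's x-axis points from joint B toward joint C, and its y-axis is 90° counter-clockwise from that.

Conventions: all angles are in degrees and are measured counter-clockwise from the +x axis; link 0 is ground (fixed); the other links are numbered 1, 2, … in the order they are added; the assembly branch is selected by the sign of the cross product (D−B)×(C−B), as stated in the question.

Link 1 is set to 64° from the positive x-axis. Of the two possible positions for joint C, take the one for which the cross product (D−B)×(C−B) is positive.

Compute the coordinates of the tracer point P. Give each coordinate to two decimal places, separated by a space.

A=(0,0), D=(6.00,0)
B = A + 3.00·(cos64°, sin64°) = (1.3151, 2.6964)
|BD| = 5.4054
circle(B,9.00) ∩ circle(D,10.00): a=0.9452, h=8.9502
  candidates: C₊=(6.5990,9.9820) cross=48.380; C₋=(-2.3303,-5.5323) cross=-48.380
  branch + wants cross > 0 → take C=(6.5990,9.9820) (cross=48.380)
ex = (C−B)/|BC| = (0.5871,0.8095); ey = (-0.8095,0.5871)
P = B + 0.62·ex + 2.89·ey = (-0.6604,4.8950)

-0.66 4.89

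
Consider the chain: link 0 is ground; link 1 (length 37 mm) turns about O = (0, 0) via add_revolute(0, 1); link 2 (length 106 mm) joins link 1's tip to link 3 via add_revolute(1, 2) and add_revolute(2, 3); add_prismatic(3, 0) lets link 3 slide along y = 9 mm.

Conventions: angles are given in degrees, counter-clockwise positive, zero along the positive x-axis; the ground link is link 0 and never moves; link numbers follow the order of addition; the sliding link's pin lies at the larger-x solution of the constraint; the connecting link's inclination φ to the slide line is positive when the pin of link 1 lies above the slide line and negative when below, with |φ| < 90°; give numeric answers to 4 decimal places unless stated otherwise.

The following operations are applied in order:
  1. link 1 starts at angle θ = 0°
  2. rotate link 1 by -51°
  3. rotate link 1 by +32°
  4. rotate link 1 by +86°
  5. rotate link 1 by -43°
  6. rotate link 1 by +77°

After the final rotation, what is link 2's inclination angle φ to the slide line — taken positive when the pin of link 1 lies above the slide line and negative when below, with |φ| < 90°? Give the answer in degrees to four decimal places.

geometry: r = 37 mm, L = 106 mm, e = 9 mm; θ starts at 0°
rotate link 1 by -51°: θ ← 0° -51° = -51°
rotate link 1 by +32°: θ ← -51° +32° = -19°
rotate link 1 by +86°: θ ← -19° +86° = 67°
rotate link 1 by -43°: θ ← 67° -43° = 24°
rotate link 1 by +77°: θ ← 24° +77° = 101°
h = r sin θ − e = 36.320206 − 9 = 27.320206
sin φ = h / L = 27.320206 / 106 = 0.25773779
φ = arcsin(0.25773779) = 14.935873°

14.9359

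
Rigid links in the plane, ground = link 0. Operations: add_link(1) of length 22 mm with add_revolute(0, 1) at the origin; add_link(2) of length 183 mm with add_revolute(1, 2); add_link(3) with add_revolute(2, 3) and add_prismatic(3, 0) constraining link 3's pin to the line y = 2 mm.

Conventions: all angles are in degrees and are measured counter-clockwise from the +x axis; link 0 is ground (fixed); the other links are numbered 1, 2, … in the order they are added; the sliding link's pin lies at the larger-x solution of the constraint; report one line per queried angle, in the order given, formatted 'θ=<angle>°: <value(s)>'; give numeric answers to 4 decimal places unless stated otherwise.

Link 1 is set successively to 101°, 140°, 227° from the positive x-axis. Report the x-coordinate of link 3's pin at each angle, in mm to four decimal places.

geometry: r = 22 mm, L = 183 mm, e = 2 mm
θ=101°: crank pin P = (r cos θ, r sin θ) = (-4.197798, 21.595798)
θ=101°: h = r sin θ − e = 21.595798 − 2 = 19.595798
θ=101°: x = r cos θ + √(L² − h²) = -4.197798 + 181.947808 = 177.750010
θ=140°: crank pin P = (r cos θ, r sin θ) = (-16.852978, 14.141327)
θ=140°: h = r sin θ − e = 14.141327 − 2 = 12.141327
θ=140°: x = r cos θ + √(L² − h²) = -16.852978 + 182.596791 = 165.743813
θ=227°: crank pin P = (r cos θ, r sin θ) = (-15.003964, -16.089781)
θ=227°: h = r sin θ − e = -16.089781 − 2 = -18.089781
θ=227°: x = r cos θ + √(L² − h²) = -15.003964 + 182.103706 = 167.099742

θ=101°: 177.7500
θ=140°: 165.7438
θ=227°: 167.0997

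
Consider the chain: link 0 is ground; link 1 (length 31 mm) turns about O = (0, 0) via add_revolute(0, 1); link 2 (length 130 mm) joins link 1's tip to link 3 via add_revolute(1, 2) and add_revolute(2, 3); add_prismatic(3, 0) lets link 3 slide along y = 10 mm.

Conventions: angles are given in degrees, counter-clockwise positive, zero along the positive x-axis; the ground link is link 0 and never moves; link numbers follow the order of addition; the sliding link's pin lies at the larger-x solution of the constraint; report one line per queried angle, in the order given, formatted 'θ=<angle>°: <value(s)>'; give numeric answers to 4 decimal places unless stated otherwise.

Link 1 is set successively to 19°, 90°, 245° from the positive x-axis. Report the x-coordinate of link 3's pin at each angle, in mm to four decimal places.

geometry: r = 31 mm, L = 130 mm, e = 10 mm
θ=19°: crank pin P = (r cos θ, r sin θ) = (29.311076, 10.092613)
θ=19°: h = r sin θ − e = 10.092613 − 10 = 0.092613
θ=19°: x = r cos θ + √(L² − h²) = 29.311076 + 129.999967 = 159.311043
θ=90°: crank pin P = (r cos θ, r sin θ) = (0.000000, 31.000000)
θ=90°: h = r sin θ − e = 31.000000 − 10 = 21.000000
θ=90°: x = r cos θ + √(L² − h²) = 0.000000 + 128.292634 = 128.292634
θ=245°: crank pin P = (r cos θ, r sin θ) = (-13.101166, -28.095541)
θ=245°: h = r sin θ − e = -28.095541 − 10 = -38.095541
θ=245°: x = r cos θ + √(L² − h²) = -13.101166 + 124.292919 = 111.191753

θ=19°: 159.3110
θ=90°: 128.2926
θ=245°: 111.1918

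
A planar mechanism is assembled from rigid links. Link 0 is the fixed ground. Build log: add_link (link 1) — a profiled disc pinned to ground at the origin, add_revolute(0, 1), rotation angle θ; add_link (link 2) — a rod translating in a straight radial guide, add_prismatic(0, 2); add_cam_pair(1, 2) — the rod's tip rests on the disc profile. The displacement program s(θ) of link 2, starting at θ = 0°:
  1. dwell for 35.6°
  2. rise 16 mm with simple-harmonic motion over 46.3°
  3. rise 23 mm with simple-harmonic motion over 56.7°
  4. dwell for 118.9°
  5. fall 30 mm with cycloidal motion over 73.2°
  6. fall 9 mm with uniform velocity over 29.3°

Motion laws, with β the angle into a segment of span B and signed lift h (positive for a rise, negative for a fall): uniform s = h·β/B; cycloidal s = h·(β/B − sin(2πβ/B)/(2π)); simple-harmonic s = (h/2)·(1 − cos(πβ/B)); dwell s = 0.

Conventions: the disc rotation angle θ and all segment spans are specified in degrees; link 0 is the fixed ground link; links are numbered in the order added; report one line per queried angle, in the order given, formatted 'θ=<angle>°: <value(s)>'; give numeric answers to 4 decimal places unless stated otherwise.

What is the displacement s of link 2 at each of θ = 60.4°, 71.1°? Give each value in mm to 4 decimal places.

seg 1 [0°–35.6°] dwell: s stays 0.0000
seg 2 [35.6°–81.9°] simple-harmonic, h=16: θ=60.4° here. β=24.8, B=46.3. 16/2·(1 − cos(π·0.5356)) = 8.8938 → s = 8.8938
seg 2 [35.6°–81.9°] simple-harmonic, h=16: θ=71.1° here. β=35.5, B=46.3. 16/2·(1 − cos(π·0.7667)) = 13.9464 → s = 13.9464

θ=60.4°: 8.8938
θ=71.1°: 13.9464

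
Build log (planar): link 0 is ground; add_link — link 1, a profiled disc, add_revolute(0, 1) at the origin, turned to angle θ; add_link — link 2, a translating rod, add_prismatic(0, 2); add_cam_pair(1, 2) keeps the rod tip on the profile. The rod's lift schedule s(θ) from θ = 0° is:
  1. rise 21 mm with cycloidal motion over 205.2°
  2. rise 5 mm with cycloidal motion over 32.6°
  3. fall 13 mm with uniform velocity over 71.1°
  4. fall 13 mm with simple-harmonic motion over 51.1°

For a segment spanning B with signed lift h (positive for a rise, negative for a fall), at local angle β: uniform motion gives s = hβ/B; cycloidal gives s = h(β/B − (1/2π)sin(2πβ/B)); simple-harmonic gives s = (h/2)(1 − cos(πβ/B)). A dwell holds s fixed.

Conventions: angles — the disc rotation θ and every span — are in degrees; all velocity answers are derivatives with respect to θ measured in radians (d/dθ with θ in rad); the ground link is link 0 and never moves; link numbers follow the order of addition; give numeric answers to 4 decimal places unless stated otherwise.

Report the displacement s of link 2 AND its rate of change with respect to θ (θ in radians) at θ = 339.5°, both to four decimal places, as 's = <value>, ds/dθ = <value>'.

seg 1 [0°–205.2°] cycloidal, h=21: full span → s += 21 → s = 21.0000
seg 2 [205.2°–237.8°] cycloidal, h=5: full span → s += 5 → s = 26.0000
seg 3 [237.8°–308.9°] uniform, h=-13: full span → s += -13 → s = 13.0000
seg 4 [308.9°–360°] simple-harmonic, h=-13: θ=339.5° here. β=30.6, B=51.1. -13/2·(1 − cos(π·0.5988)) = -8.4858 → s = 4.5142
velocity in seg [308.9°–360°] (simple-harmonic), θ in radians: β = 30.6° = 0.5341 rad, B = 51.1° = 0.8919 rad; ds/dθ = (πh/(2B)) sin(πβ/B) = (π·(-13)/(2·0.8919)) sin(π·0.5988) = -21.801609 mm/rad

s = 4.5142, ds/dθ = -21.8016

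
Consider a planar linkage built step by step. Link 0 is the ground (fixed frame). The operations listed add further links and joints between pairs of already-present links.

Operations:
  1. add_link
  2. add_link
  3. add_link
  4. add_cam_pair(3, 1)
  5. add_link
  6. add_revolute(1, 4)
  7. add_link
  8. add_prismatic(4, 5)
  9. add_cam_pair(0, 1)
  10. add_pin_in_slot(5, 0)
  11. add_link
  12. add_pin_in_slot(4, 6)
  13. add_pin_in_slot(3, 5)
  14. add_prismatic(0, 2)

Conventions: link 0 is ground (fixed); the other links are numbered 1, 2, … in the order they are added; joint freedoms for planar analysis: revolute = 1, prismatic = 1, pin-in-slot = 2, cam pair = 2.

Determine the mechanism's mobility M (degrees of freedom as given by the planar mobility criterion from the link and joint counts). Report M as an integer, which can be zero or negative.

ground; <1,0,0>
#1 <2,0,0>
#2 <3,0,0>
#3 <4,0,0>
C:3↔1 J2 <4,0,1>
#4 <5,0,1>
R:1↔4 J1 <5,1,1>
#5 <6,1,1>
P:4↔5 J1 <6,2,1>
C:0↔1 J2 <6,2,2>
PS:5↔0 J2 <6,2,3>
#6 <7,2,3>
PS:4↔6 J2 <7,2,4>
PS:3↔5 J2 <7,2,5>
P:0↔2 J1 <7,3,5>
3×6 − 2×3 − 1×5 = 7

M = 7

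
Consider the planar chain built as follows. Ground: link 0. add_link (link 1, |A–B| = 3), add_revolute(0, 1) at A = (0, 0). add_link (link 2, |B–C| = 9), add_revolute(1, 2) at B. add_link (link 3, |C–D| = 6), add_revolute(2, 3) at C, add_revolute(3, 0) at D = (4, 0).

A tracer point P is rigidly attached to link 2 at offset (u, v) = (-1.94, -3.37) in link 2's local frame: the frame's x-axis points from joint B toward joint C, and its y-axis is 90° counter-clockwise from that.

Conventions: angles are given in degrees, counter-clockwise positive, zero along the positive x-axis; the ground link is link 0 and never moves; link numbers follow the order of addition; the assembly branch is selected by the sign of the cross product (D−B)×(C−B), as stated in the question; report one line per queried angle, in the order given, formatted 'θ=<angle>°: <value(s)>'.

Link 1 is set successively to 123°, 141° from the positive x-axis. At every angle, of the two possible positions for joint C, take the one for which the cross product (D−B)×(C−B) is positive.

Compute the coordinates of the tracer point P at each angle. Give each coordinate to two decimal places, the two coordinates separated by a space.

A=(0,0), D=(4.00,0)
θ=123°: B = A + 3.00·(cos123°, sin123°) = (-1.6339, 2.5160)
θ=123°: |BD| = 6.1702
θ=123°: circle(B,9.00) ∩ circle(D,6.00): a=6.7317, h=5.9737
θ=123°:   candidates: C₊=(6.9485,5.2255) cross=36.859; C₋=(2.0768,-5.6834) cross=-36.859
θ=123°:   branch + wants cross > 0 → take C=(6.9485,5.2255) (cross=36.859)
θ=123°: ex = (C−B)/|BC| = (0.9536,0.3011); ey = (-0.3011,0.9536)
θ=123°: P = B + -1.94·ex + -3.37·ey = (-2.4694,-1.2817)
θ=141°: B = A + 3.00·(cos141°, sin141°) = (-2.3314, 1.8880)
θ=141°: |BD| = 6.6069
θ=141°: circle(B,9.00) ∩ circle(D,6.00): a=6.7090, h=5.9991
θ=141°:   candidates: C₊=(5.8121,5.7198) cross=39.636; C₋=(2.3835,-5.7781) cross=-39.636
θ=141°:   branch + wants cross > 0 → take C=(5.8121,5.7198) (cross=39.636)
θ=141°: ex = (C−B)/|BC| = (0.9048,0.4258); ey = (-0.4258,0.9048)
θ=141°: P = B + -1.94·ex + -3.37·ey = (-2.6520,-1.9873)

θ=123°: -2.47 -1.28
θ=141°: -2.65 -1.99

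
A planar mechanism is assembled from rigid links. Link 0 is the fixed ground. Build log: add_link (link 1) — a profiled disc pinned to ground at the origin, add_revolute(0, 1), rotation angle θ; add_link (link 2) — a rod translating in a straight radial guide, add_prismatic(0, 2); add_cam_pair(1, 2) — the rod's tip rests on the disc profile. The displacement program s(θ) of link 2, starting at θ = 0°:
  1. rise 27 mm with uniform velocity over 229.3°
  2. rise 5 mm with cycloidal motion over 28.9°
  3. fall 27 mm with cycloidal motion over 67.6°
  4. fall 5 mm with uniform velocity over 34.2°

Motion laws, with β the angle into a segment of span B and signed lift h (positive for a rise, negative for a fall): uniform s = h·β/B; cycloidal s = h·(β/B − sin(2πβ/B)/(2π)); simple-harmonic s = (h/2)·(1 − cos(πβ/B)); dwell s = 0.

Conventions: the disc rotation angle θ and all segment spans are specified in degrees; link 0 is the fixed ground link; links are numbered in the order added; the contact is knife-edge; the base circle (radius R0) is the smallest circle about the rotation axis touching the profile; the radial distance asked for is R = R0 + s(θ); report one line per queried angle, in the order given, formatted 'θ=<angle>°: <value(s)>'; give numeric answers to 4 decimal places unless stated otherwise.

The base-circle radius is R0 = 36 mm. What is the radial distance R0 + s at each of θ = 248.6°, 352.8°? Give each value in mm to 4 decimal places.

seg 1 [0°–229.3°] uniform, h=27: full span → s += 27 → s = 27.0000
seg 2 [229.3°–258.2°] cycloidal, h=5: θ=248.6° here. β=19.3, B=28.9. 5·(0.6678 − sin(2π·0.6678)/(2π)) = 4.0311 → s = 31.0311
seg 2 [229.3°–258.2°] cycloidal, h=5: full span → s += 5 → s = 32.0000
seg 3 [258.2°–325.8°] cycloidal, h=-27: full span → s += -27 → s = 5.0000
seg 4 [325.8°–360°] uniform, h=-5: θ=352.8° here. β=27, B=34.2. -5·27/34.2 = -3.9474 → s = 1.0526
θ=248.6°: R = R0 + s = 36 + 31.0311 = 67.0311
θ=352.8°: R = R0 + s = 36 + 1.0526 = 37.0526

θ=248.6°: 67.0311
θ=352.8°: 37.0526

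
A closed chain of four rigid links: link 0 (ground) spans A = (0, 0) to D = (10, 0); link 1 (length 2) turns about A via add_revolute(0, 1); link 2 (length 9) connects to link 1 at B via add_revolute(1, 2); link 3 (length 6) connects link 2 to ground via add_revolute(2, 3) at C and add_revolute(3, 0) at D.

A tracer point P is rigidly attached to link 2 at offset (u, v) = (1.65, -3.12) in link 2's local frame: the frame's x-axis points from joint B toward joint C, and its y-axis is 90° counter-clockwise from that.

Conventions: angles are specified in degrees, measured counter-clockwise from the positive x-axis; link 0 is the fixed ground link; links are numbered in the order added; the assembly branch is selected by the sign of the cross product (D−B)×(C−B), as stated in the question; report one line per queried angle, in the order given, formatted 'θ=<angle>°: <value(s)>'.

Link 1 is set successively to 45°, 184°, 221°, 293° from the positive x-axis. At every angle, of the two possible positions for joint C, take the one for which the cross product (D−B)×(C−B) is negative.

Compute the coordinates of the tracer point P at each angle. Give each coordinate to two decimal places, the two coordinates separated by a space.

A=(0,0), D=(10.00,0)
θ=45°: B = A + 2.00·(cos45°, sin45°) = (1.4142, 1.4142)
θ=45°: |BD| = 8.7015
θ=45°: circle(B,9.00) ∩ circle(D,6.00): a=6.9365, h=5.7345
θ=45°:   candidates: C₊=(9.1905,5.9451) cross=49.899; C₋=(7.3265,-5.3714) cross=-49.899
θ=45°:   branch - wants cross < 0 → take C=(7.3265,-5.3714) (cross=-49.899)
θ=45°: ex = (C−B)/|BC| = (0.6569,-0.7540); ey = (0.7540,0.6569)
θ=45°: P = B + 1.65·ex + -3.12·ey = (0.1458,-1.8794)
θ=184°: B = A + 2.00·(cos184°, sin184°) = (-1.9951, -0.1395)
θ=184°: |BD| = 11.9959
θ=184°: circle(B,9.00) ∩ circle(D,6.00): a=7.8736, h=4.3596
θ=184°:   candidates: C₊=(5.8272,4.3114) cross=52.298; C₋=(5.9286,-4.4073) cross=-52.298
θ=184°:   branch - wants cross < 0 → take C=(5.9286,-4.4073) (cross=-52.298)
θ=184°: ex = (C−B)/|BC| = (0.8804,-0.4742); ey = (0.4742,0.8804)
θ=184°: P = B + 1.65·ex + -3.12·ey = (-2.0219,-3.6688)
θ=221°: B = A + 2.00·(cos221°, sin221°) = (-1.5094, -1.3121)
θ=221°: |BD| = 11.5840
θ=221°: circle(B,9.00) ∩ circle(D,6.00): a=7.7343, h=4.6022
θ=221°:   candidates: C₊=(5.6538,4.1365) cross=53.312; C₋=(6.6964,-5.0086) cross=-53.312
θ=221°:   branch - wants cross < 0 → take C=(6.6964,-5.0086) (cross=-53.312)
θ=221°: ex = (C−B)/|BC| = (0.9118,-0.4107); ey = (0.4107,0.9118)
θ=221°: P = B + 1.65·ex + -3.12·ey = (-1.2865,-4.8345)
θ=293°: B = A + 2.00·(cos293°, sin293°) = (0.7815, -1.8410)
θ=293°: |BD| = 9.4006
θ=293°: circle(B,9.00) ∩ circle(D,6.00): a=7.0938, h=5.5388
θ=293°:   candidates: C₊=(6.6531,4.9798) cross=52.068; C₋=(8.8226,-5.8833) cross=-52.068
θ=293°:   branch - wants cross < 0 → take C=(8.8226,-5.8833) (cross=-52.068)
θ=293°: ex = (C−B)/|BC| = (0.8935,-0.4491); ey = (0.4491,0.8935)
θ=293°: P = B + 1.65·ex + -3.12·ey = (0.8543,-5.3697)

θ=45°: 0.15 -1.88
θ=184°: -2.02 -3.67
θ=221°: -1.29 -4.83
θ=293°: 0.85 -5.37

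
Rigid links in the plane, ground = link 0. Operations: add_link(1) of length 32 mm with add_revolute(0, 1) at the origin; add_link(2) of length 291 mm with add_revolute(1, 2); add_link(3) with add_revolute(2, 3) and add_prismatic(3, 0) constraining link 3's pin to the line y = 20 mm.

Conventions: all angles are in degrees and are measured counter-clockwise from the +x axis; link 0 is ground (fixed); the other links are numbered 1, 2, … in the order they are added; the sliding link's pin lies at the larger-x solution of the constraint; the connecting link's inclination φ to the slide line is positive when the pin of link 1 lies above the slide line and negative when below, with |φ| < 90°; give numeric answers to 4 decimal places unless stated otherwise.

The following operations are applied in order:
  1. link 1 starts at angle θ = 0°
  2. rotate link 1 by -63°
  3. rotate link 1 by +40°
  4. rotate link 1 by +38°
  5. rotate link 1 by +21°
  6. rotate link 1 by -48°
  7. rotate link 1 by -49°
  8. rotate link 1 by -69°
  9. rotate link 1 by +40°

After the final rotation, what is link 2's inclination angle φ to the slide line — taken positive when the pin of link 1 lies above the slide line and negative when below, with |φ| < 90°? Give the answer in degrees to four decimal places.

geometry: r = 32 mm, L = 291 mm, e = 20 mm; θ starts at 0°
rotate link 1 by -63°: θ ← 0° -63° = -63°
rotate link 1 by +40°: θ ← -63° +40° = -23°
rotate link 1 by +38°: θ ← -23° +38° = 15°
rotate link 1 by +21°: θ ← 15° +21° = 36°
rotate link 1 by -48°: θ ← 36° -48° = -12°
rotate link 1 by -49°: θ ← -12° -49° = -61°
rotate link 1 by -69°: θ ← -61° -69° = -130°
rotate link 1 by +40°: θ ← -130° +40° = -90°
h = r sin θ − e = -32.000000 − 20 = -52.000000
sin φ = h / L = -52.000000 / 291 = -0.17869416
φ = arcsin(-0.17869416) = -10.293707°

-10.2937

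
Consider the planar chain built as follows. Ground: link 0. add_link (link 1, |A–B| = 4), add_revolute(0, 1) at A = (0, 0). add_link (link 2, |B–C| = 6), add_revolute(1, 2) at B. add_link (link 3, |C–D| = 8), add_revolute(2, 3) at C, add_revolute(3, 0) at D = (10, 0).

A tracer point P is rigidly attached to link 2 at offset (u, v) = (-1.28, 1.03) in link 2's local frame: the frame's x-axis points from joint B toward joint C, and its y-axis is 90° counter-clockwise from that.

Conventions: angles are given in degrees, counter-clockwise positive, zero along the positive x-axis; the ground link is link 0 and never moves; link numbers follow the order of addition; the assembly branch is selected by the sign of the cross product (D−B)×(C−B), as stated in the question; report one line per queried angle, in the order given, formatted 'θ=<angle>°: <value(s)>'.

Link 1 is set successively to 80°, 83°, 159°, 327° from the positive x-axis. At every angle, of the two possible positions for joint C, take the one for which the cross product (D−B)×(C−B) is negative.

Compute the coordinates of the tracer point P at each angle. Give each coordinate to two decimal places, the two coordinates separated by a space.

A=(0,0), D=(10.00,0)
θ=80°: B = A + 4.00·(cos80°, sin80°) = (0.6946, 3.9392)
θ=80°: |BD| = 10.1049
θ=80°: circle(B,6.00) ∩ circle(D,8.00): a=3.6670, h=4.7490
θ=80°:   candidates: C₊=(5.9228,6.8830) cross=47.988; C₋=(2.2201,-1.8636) cross=-47.988
θ=80°:   branch - wants cross < 0 → take C=(2.2201,-1.8636) (cross=-47.988)
θ=80°: ex = (C−B)/|BC| = (0.2542,-0.9671); ey = (0.9671,0.2542)
θ=80°: P = B + -1.28·ex + 1.03·ey = (1.3653,5.4390)
θ=83°: B = A + 4.00·(cos83°, sin83°) = (0.4875, 3.9702)
θ=83°: |BD| = 10.3078
θ=83°: circle(B,6.00) ∩ circle(D,8.00): a=3.7957, h=4.6468
θ=83°:   candidates: C₊=(5.7801,6.7965) cross=47.898; C₋=(2.2006,-1.7801) cross=-47.898
θ=83°:   branch - wants cross < 0 → take C=(2.2006,-1.7801) (cross=-47.898)
θ=83°: ex = (C−B)/|BC| = (0.2855,-0.9584); ey = (0.9584,0.2855)
θ=83°: P = B + -1.28·ex + 1.03·ey = (1.1091,5.4910)
θ=159°: B = A + 4.00·(cos159°, sin159°) = (-3.7343, 1.4335)
θ=159°: |BD| = 13.8089
θ=159°: circle(B,6.00) ∩ circle(D,8.00): a=5.8906, h=1.1404
θ=159°:   candidates: C₊=(2.2429,1.9562) cross=15.748; C₋=(2.0061,-0.3123) cross=-15.748
θ=159°:   branch - wants cross < 0 → take C=(2.0061,-0.3123) (cross=-15.748)
θ=159°: ex = (C−B)/|BC| = (0.9567,-0.2910); ey = (0.2910,0.9567)
θ=159°: P = B + -1.28·ex + 1.03·ey = (-4.6593,2.7913)
θ=327°: B = A + 4.00·(cos327°, sin327°) = (3.3547, -2.1786)
θ=327°: |BD| = 6.9933
θ=327°: circle(B,6.00) ∩ circle(D,8.00): a=1.4947, h=5.8108
θ=327°:   candidates: C₊=(2.9649,3.8088) cross=40.637; C₋=(6.5852,-7.2346) cross=-40.637
θ=327°:   branch - wants cross < 0 → take C=(6.5852,-7.2346) (cross=-40.637)
θ=327°: ex = (C−B)/|BC| = (0.5384,-0.8427); ey = (0.8427,0.5384)
θ=327°: P = B + -1.28·ex + 1.03·ey = (3.5335,-0.5454)

θ=80°: 1.37 5.44
θ=83°: 1.11 5.49
θ=159°: -4.66 2.79
θ=327°: 3.53 -0.55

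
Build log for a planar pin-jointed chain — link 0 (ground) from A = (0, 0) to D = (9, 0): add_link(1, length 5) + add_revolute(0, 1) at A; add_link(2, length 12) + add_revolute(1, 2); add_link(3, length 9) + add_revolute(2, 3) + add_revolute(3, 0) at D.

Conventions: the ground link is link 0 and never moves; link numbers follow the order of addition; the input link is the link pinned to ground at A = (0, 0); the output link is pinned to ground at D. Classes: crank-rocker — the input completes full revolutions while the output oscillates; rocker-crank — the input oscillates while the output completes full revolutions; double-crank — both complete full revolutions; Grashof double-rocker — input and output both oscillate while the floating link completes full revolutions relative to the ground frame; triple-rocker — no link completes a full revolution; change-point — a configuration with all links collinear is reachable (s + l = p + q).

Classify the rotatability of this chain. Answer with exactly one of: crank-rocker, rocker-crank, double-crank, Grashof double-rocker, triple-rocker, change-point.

lengths: ground=9, input=5, coupler=12, output=9
sorted: s=5 (shortest), l=12 (longest), p+q=18
s + l = 17 vs p + q = 18
s + l < p + q (Grashof) with shortest = input link → crank-rocker

crank-rocker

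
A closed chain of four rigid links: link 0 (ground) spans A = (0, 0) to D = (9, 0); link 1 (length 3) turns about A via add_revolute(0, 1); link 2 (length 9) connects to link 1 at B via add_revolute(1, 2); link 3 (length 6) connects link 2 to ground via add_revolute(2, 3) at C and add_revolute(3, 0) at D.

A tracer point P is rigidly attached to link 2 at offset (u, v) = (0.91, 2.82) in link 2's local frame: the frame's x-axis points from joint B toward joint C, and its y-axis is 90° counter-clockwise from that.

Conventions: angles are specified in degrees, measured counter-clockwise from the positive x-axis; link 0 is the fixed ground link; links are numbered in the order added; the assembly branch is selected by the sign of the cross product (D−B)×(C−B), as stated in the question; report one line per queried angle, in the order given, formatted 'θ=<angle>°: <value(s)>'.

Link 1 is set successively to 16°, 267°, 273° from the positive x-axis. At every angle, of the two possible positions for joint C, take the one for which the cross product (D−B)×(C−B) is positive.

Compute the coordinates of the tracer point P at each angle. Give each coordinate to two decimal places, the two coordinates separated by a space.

A=(0,0), D=(9.00,0)
θ=16°: B = A + 3.00·(cos16°, sin16°) = (2.8838, 0.8269)
θ=16°: |BD| = 6.1719
θ=16°: circle(B,9.00) ∩ circle(D,6.00): a=6.7315, h=5.9738
θ=16°:   candidates: C₊=(10.3550,5.8450) cross=36.870; C₋=(8.7542,-5.9950) cross=-36.870
θ=16°:   branch + wants cross > 0 → take C=(10.3550,5.8450) (cross=36.870)
θ=16°: ex = (C−B)/|BC| = (0.8301,0.5576); ey = (-0.5576,0.8301)
θ=16°: P = B + 0.91·ex + 2.82·ey = (2.0669,3.6753)
θ=267°: B = A + 3.00·(cos267°, sin267°) = (-0.1570, -2.9959)
θ=267°: |BD| = 9.6346
θ=267°: circle(B,9.00) ∩ circle(D,6.00): a=7.1526, h=5.4626
θ=267°:   candidates: C₊=(4.9425,4.4200) cross=52.630; C₋=(8.3396,-5.9635) cross=-52.630
θ=267°:   branch + wants cross > 0 → take C=(4.9425,4.4200) (cross=52.630)
θ=267°: ex = (C−B)/|BC| = (0.5666,0.8240); ey = (-0.8240,0.5666)
θ=267°: P = B + 0.91·ex + 2.82·ey = (-1.9650,-0.6482)
θ=273°: B = A + 3.00·(cos273°, sin273°) = (0.1570, -2.9959)
θ=273°: |BD| = 9.3367
θ=273°: circle(B,9.00) ∩ circle(D,6.00): a=7.0782, h=5.5587
θ=273°:   candidates: C₊=(5.0773,4.5401) cross=51.900; C₋=(8.6446,-5.9895) cross=-51.900
θ=273°:   branch + wants cross > 0 → take C=(5.0773,4.5401) (cross=51.900)
θ=273°: ex = (C−B)/|BC| = (0.5467,0.8373); ey = (-0.8373,0.5467)
θ=273°: P = B + 0.91·ex + 2.82·ey = (-1.7068,-0.6922)

θ=16°: 2.07 3.68
θ=267°: -1.97 -0.65
θ=273°: -1.71 -0.69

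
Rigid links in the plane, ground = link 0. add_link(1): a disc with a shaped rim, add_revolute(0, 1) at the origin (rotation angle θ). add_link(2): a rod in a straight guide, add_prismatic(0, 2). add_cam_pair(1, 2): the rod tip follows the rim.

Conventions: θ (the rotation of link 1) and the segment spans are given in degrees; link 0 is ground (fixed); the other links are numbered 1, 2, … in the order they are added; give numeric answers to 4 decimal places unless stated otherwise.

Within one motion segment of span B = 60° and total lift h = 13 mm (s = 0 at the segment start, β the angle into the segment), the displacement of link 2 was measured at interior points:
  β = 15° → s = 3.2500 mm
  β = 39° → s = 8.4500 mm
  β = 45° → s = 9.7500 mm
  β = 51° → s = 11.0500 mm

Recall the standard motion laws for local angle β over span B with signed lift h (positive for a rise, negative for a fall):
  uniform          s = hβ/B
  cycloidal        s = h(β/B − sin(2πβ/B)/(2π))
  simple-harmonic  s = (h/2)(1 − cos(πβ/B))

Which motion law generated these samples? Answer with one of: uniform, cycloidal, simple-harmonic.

candidates at β/B = r: uniform s = h·r (linear in β); cycloidal s = h·(r − sin(2πr)/(2π)); simple-harmonic s = (h/2)(1 − cos(πr))
β=15°: printed 3.2500 | uniform 3.2500, cycloidal 1.1810, simple-harmonic 1.9038
β=39°: printed 8.4500 | uniform 8.4500, cycloidal 10.1239, simple-harmonic 9.4509
β=45°: printed 9.7500 | uniform 9.7500, cycloidal 11.8190, simple-harmonic 11.0962
β=51°: printed 11.0500 | uniform 11.0500, cycloidal 12.7239, simple-harmonic 12.2915
only one law matches every sample → uniform

uniform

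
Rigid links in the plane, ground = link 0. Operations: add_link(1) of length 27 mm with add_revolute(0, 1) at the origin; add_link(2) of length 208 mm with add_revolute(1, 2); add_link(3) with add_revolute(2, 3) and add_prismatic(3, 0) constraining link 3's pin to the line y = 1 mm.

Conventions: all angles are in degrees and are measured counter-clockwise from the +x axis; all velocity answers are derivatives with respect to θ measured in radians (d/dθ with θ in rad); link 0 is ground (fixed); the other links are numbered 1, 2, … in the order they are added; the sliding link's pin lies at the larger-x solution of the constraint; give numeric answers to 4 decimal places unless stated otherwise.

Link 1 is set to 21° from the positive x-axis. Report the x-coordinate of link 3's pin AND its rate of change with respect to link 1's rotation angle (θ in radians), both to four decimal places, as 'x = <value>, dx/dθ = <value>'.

geometry: r = 27 mm, L = 208 mm, e = 1 mm
crank pin P = (r cos θ, r sin θ) = (25.206672, 9.675935)
h = r sin θ − e = 9.675935 − 1 = 8.675935
x = r cos θ + √(L² − h²) = 25.206672 + 207.818979 = 233.025651
dx/dθ = −r sin θ − h·r cos θ/√(L² − h²) (θ in radians; h = 8.675935) = -10.728252

x = 233.0257, dx/dθ = -10.7283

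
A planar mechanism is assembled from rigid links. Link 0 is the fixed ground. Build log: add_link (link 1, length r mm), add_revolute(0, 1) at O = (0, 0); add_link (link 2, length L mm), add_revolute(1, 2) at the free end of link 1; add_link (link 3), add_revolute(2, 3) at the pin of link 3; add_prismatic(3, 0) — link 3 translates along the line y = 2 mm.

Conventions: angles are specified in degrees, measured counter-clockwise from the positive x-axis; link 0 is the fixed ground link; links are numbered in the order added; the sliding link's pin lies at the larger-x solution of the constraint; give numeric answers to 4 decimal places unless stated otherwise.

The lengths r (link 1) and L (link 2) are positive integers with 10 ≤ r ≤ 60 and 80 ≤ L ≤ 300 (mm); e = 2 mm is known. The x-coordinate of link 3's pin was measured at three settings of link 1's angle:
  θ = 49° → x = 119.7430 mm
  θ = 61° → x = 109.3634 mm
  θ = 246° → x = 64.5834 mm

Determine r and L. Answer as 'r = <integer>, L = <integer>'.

constraint per measurement: (x − r cos θ)² + (r sin θ − e)² = L²
subtracting the θ₁ and θ₂ equations cancels the r² and L² terms:
r = (x₁² − x₂²) / (2[(x₁cos θ₁ + e sin θ₁) − (x₂cos θ₂ + e sin θ₂)]) = 47.0000 → r = 47
L² = (x₁ − r cos θ₁)² + (r sin θ₁ − e)² = 9025.0039 → L = 95.0000 → L = 95
check at θ₃=246°: x = 64.5834 (printed 64.5834) ✓

r = 47, L = 95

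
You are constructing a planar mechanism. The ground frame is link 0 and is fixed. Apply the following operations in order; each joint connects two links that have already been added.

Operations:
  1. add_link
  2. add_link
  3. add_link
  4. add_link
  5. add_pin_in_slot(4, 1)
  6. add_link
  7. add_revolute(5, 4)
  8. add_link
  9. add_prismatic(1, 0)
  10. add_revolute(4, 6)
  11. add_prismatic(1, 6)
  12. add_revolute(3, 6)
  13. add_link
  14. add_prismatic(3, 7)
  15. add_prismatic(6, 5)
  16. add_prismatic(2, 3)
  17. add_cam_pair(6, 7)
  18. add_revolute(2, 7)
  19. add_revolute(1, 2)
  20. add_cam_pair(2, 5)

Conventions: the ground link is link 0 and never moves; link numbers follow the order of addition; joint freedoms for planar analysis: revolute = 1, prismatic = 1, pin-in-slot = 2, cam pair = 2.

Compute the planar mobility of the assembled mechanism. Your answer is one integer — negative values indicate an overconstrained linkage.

ground; <1,0,0>
#1 <2,0,0>
#2 <3,0,0>
#3 <4,0,0>
#4 <5,0,0>
PS:4↔1 J2 <5,0,1>
#5 <6,0,1>
R:5↔4 J1 <6,1,1>
#6 <7,1,1>
P:1↔0 J1 <7,2,1>
R:4↔6 J1 <7,3,1>
P:1↔6 J1 <7,4,1>
R:3↔6 J1 <7,5,1>
#7 <8,5,1>
P:3↔7 J1 <8,6,1>
P:6↔5 J1 <8,7,1>
P:2↔3 J1 <8,8,1>
C:6↔7 J2 <8,8,2>
R:2↔7 J1 <8,9,2>
R:1↔2 J1 <8,10,2>
C:2↔5 J2 <8,10,3>
3×7 − 2×10 − 1×3 = -2

M = -2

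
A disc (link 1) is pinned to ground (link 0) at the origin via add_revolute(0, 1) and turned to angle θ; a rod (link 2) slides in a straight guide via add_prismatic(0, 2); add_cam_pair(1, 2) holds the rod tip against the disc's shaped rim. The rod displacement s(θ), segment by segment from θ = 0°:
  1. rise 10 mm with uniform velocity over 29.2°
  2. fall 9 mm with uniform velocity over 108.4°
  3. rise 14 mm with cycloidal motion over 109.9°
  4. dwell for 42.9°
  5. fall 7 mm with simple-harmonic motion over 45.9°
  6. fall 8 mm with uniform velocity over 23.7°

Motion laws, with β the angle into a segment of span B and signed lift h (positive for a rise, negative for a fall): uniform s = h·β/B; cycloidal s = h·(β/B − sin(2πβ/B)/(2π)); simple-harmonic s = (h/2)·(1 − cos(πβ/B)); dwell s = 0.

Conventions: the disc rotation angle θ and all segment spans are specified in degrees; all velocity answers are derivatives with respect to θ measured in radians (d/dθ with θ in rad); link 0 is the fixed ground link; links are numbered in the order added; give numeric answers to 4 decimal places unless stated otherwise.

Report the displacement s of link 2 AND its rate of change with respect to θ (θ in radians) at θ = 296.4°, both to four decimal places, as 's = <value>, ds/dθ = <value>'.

segment 1 (0° to 29.2°, uniform, h = 10) is passed completely: s = 0.0000 + (10) = 10.0000
segment 2 (29.2° to 137.6°, uniform, h = -9) is passed completely: s = 10.0000 + (-9) = 1.0000
segment 3 (137.6° to 247.5°, cycloidal, h = 14) is passed completely: s = 1.0000 + (14) = 15.0000
segment 4 (247.5° to 290.4°, dwell): s unchanged at 15.0000
θ = 296.4° falls in segment 5 (290.4° to 336.3°, simple-harmonic, h = -7): β = 296.4 − 290.4 = 6°, B = 45.9°; Δs = -7/2·(1 − cos(π·0.1307)) = -0.2910; s = 15.0000 − 0.2910 = 14.7090
velocity in seg [290.4°–336.3°] (simple-harmonic), θ in radians: β = 6° = 0.1047 rad, B = 45.9° = 0.8011 rad; ds/dθ = (πh/(2B)) sin(πβ/B) = (π·(-7)/(2·0.8011)) sin(π·0.1307) = -5.479487 mm/rad

s = 14.7090, ds/dθ = -5.4795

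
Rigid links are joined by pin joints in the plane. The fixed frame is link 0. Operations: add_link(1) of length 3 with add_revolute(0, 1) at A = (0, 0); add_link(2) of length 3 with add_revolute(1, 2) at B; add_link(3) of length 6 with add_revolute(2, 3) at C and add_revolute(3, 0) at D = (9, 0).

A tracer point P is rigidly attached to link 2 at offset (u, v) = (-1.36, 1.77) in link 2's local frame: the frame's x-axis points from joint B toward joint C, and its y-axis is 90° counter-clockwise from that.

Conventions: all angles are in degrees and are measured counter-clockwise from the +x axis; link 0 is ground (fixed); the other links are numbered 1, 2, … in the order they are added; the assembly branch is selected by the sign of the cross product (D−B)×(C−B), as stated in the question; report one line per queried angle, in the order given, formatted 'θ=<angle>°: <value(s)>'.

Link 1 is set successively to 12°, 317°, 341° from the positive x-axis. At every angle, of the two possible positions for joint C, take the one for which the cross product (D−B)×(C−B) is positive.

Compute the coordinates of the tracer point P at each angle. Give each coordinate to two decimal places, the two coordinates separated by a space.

A=(0,0), D=(9.00,0)
θ=12°: B = A + 3.00·(cos12°, sin12°) = (2.9344, 0.6237)
θ=12°: |BD| = 6.0975
θ=12°: circle(B,3.00) ∩ circle(D,6.00): a=0.8348, h=2.8815
θ=12°:   candidates: C₊=(4.0596,3.4048) cross=17.570; C₋=(3.4701,-2.3281) cross=-17.570
θ=12°:   branch + wants cross > 0 → take C=(4.0596,3.4048) (cross=17.570)
θ=12°: ex = (C−B)/|BC| = (0.3750,0.9270); ey = (-0.9270,0.3750)
θ=12°: P = B + -1.36·ex + 1.77·ey = (0.7836,0.0268)
θ=317°: B = A + 3.00·(cos317°, sin317°) = (2.1941, -2.0460)
θ=317°: |BD| = 7.1068
θ=317°: circle(B,3.00) ∩ circle(D,6.00): a=1.6538, h=2.5030
θ=317°:   candidates: C₊=(3.0573,0.8271) cross=17.788; C₋=(4.4985,-3.9669) cross=-17.788
θ=317°:   branch + wants cross > 0 → take C=(3.0573,0.8271) (cross=17.788)
θ=317°: ex = (C−B)/|BC| = (0.2877,0.9577); ey = (-0.9577,0.2877)
θ=317°: P = B + -1.36·ex + 1.77·ey = (0.1076,-2.8392)
θ=341°: B = A + 3.00·(cos341°, sin341°) = (2.8366, -0.9767)
θ=341°: |BD| = 6.2404
θ=341°: circle(B,3.00) ∩ circle(D,6.00): a=0.9568, h=2.8433
θ=341°:   candidates: C₊=(3.3366,1.9813) cross=17.743; C₋=(4.2266,-3.6352) cross=-17.743
θ=341°:   branch + wants cross > 0 → take C=(3.3366,1.9813) (cross=17.743)
θ=341°: ex = (C−B)/|BC| = (0.1667,0.9860); ey = (-0.9860,0.1667)
θ=341°: P = B + -1.36·ex + 1.77·ey = (0.8646,-2.0227)

θ=12°: 0.78 0.03
θ=317°: 0.11 -2.84
θ=341°: 0.86 -2.02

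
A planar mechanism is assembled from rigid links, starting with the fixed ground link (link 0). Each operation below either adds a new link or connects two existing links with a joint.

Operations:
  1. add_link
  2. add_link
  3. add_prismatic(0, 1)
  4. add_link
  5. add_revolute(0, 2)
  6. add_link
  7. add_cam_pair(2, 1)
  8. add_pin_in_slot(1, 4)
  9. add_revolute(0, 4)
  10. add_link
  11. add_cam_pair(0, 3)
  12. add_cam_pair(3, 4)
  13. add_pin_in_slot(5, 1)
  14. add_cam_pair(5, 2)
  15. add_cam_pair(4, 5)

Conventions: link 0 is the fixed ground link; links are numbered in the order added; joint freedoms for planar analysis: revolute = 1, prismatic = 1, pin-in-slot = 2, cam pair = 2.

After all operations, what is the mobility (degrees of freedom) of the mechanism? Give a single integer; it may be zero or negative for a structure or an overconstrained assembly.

ground; <1,0,0>
#1 <2,0,0>
#2 <3,0,0>
P:0↔1 J1 <3,1,0>
#3 <4,1,0>
R:0↔2 J1 <4,2,0>
#4 <5,2,0>
C:2↔1 J2 <5,2,1>
PS:1↔4 J2 <5,2,2>
R:0↔4 J1 <5,3,2>
#5 <6,3,2>
C:0↔3 J2 <6,3,3>
C:3↔4 J2 <6,3,4>
PS:5↔1 J2 <6,3,5>
C:5↔2 J2 <6,3,6>
C:4↔5 J2 <6,3,7>
3×5 − 2×3 − 1×7 = 2

M = 2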